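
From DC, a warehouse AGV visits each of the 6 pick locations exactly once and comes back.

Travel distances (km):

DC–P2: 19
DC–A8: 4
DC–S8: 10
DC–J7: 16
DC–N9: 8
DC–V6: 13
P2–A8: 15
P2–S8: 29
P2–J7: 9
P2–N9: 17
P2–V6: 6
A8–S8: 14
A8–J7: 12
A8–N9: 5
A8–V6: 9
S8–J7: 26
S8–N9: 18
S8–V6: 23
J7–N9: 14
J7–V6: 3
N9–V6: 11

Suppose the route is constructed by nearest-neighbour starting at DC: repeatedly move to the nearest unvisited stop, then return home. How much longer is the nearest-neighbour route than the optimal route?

From DC: A8=4, N9=8, S8=10, V6=13, J7=16, P2=19 → choose A8 (4).
From A8: N9=5, V6=9, J7=12, S8=14, P2=15 → choose N9 (5).
From N9: V6=11, J7=14, P2=17, S8=18 → choose V6 (11).
From V6: J7=3, P2=6, S8=23 → choose J7 (3).
From J7: P2=9, S8=26 → choose P2 (9).
From P2: S8=29 → choose S8 (29).
NN route DC → A8 → N9 → V6 → J7 → P2 → S8 → DC costs 71.
Optimal: DC → A8 → P2 → J7 → V6 → N9 → S8 → DC costs 70 (by enumerating all 360 distinct tours).
Excess = 71 − 70 = 1.

Excess over optimum: 1 km.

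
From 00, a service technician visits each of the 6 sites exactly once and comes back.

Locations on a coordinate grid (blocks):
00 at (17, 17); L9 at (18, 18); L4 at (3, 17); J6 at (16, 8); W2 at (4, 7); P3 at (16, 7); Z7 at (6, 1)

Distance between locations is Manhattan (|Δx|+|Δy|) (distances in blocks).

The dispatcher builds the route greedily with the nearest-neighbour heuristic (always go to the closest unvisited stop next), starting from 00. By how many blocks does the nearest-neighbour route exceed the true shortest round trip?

From 00: L9=2, J6=10, P3=11, L4=14, W2=23, Z7=27 → choose L9 (2).
From L9: J6=12, P3=13, L4=16, W2=25, Z7=29 → choose J6 (12).
From J6: P3=1, W2=13, Z7=17, L4=22 → choose P3 (1).
From P3: W2=12, Z7=16, L4=23 → choose W2 (12).
From W2: Z7=8, L4=11 → choose Z7 (8).
From Z7: L4=19 → choose L4 (19).
NN route 00 → L9 → J6 → P3 → W2 → Z7 → L4 → 00 costs 68.
Optimal: 00 → L9 → L4 → W2 → Z7 → P3 → J6 → 00 costs 64 (by enumerating all 360 distinct tours).
Excess = 68 − 64 = 4.

4 blocks longer than the optimal tour.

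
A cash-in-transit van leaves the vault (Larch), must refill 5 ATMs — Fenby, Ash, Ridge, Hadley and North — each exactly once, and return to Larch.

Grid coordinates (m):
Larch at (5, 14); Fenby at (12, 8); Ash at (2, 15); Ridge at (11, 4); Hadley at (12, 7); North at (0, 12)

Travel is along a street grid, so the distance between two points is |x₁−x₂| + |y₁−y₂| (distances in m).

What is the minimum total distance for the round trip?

Shortest round trip = 46 m.

Larch→Fenby→Ash→Ridge→Hadley→North→Larch: 13+17+20+4+17+7 = 78
Larch→Fenby→Ash→Ridge→North→Hadley→Larch: 13+17+20+19+17+14 = 100
Larch→Fenby→Ash→Hadley→Ridge→North→Larch: 13+17+18+4+19+7 = 78
Larch→Fenby→Ash→Hadley→North→Ridge→Larch: 13+17+18+17+19+16 = 100
Larch→Fenby→Ash→North→Ridge→Hadley→Larch: 13+17+5+19+4+14 = 72
Larch→Fenby→Ash→North→Hadley→Ridge→Larch: 13+17+5+17+4+16 = 72
Larch→Fenby→Ridge→Ash→Hadley→North→Larch: 13+5+20+18+17+7 = 80
Larch→Fenby→Ridge→Ash→North→Hadley→Larch: 13+5+20+5+17+14 = 74
Larch→Fenby→Ridge→Hadley→Ash→North→Larch: 13+5+4+18+5+7 = 52
Larch→Fenby→Ridge→Hadley→North→Ash→Larch: 13+5+4+17+5+4 = 48
Larch→Fenby→Ridge→North→Ash→Hadley→Larch: 13+5+19+5+18+14 = 74
Larch→Fenby→Ridge→North→Hadley→Ash→Larch: 13+5+19+17+18+4 = 76
Larch→Fenby→Hadley→Ash→Ridge→North→Larch: 13+1+18+20+19+7 = 78
Larch→Fenby→Hadley→Ash→North→Ridge→Larch: 13+1+18+5+19+16 = 72
… (46 more)
Larch→Fenby→Hadley→Ridge→North→Ash→Larch: 13+1+4+19+5+4 = 46  ← best
The minimum is 46.
One optimal route: Larch → Fenby → Hadley → Ridge → North → Ash → Larch (or its reverse).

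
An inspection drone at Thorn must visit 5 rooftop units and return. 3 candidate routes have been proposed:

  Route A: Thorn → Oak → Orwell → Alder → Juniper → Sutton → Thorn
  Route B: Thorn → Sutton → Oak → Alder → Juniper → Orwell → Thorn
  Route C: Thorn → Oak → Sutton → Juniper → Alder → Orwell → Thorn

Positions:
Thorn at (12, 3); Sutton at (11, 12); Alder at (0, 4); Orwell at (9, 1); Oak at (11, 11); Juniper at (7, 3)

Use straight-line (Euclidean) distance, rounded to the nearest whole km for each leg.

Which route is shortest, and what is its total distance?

37 km — Route B is the shortest.

Route A: 8 + 10 + 9 + 7 + 10 + 9 = 53
Route B: 9 + 1 + 13 + 7 + 3 + 4 = 37
Route C: 8 + 1 + 10 + 7 + 9 + 4 = 39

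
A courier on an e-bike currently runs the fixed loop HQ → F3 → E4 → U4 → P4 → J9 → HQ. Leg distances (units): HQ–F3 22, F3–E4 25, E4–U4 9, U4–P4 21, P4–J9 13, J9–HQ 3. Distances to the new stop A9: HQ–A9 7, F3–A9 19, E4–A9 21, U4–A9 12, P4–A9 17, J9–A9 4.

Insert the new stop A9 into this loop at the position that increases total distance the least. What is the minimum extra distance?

Adding 4 by placing A9 on the HQ–F3 leg.

Insertion cost between consecutive stops i–j is d(i,A9) + d(A9,j) − d(i,j):
  between HQ and F3: 7 + 19 − 22 = 4
  between F3 and E4: 19 + 21 − 25 = 15
  between E4 and U4: 21 + 12 − 9 = 24
  between U4 and P4: 12 + 17 − 21 = 8
  between P4 and J9: 17 + 4 − 13 = 8
  between J9 and HQ: 4 + 7 − 3 = 8
Cheapest insertion is between HQ and F3, adding 4.
New total = 93 + 4 = 97.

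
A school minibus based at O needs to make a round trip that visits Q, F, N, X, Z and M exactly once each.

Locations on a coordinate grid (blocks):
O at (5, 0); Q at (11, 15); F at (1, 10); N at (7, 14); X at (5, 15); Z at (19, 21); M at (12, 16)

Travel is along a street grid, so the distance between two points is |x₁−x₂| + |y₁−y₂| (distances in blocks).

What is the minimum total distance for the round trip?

There are 360 distinct closed tours to check (reversals are equivalent).
O → Q → F → N → X → Z → M → O: 21+15+10+3+20+12+23 = 104
O → Q → F → N → X → M → Z → O: 21+15+10+3+8+12+35 = 104
O → Q → F → N → Z → X → M → O: 21+15+10+19+20+8+23 = 116
O → Q → F → N → Z → M → X → O: 21+15+10+19+12+8+15 = 100
O → Q → F → N → M → X → Z → O: 21+15+10+7+8+20+35 = 116
O → Q → F → N → M → Z → X → O: 21+15+10+7+12+20+15 = 100
O → Q → F → X → N → Z → M → O: 21+15+9+3+19+12+23 = 102
O → Q → F → X → N → M → Z → O: 21+15+9+3+7+12+35 = 102
… (352 more)
O → F → N → Q → Z → M → X → O: 14+10+5+14+12+8+15 = 78  ← best
The minimum is 78.
One optimal route: O → F → N → Q → Z → M → X → O (or its reverse).

Minimum total distance: 78 blocks.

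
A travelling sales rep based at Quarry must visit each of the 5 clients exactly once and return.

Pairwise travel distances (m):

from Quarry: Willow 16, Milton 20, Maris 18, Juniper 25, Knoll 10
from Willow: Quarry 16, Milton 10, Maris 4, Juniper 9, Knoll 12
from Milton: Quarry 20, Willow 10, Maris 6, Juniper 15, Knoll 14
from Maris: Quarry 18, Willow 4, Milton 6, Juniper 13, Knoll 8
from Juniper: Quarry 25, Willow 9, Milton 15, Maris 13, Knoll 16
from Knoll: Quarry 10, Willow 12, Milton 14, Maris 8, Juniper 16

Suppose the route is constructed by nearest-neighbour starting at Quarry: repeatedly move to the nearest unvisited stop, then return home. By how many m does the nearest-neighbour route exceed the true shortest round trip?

Excess over optimum: 2 m.

From Quarry: Knoll=10, Willow=16, Maris=18, Milton=20, Juniper=25 → choose Knoll (10).
From Knoll: Maris=8, Willow=12, Milton=14, Juniper=16 → choose Maris (8).
From Maris: Willow=4, Milton=6, Juniper=13 → choose Willow (4).
From Willow: Juniper=9, Milton=10 → choose Juniper (9).
From Juniper: Milton=15 → choose Milton (15).
NN route Quarry → Knoll → Maris → Willow → Juniper → Milton → Quarry costs 66.
Optimal: Quarry → Willow → Juniper → Milton → Maris → Knoll → Quarry costs 64 (by enumerating all 60 distinct tours).
Excess = 66 − 64 = 2.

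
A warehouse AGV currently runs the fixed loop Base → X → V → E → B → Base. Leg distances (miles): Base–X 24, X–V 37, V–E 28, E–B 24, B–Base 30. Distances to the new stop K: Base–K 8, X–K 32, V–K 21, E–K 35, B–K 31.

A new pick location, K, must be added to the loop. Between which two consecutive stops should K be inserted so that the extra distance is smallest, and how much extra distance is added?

Insertion cost between consecutive stops i–j is d(i,K) + d(K,j) − d(i,j):
  between Base and X: 8 + 32 − 24 = 16
  between X and V: 32 + 21 − 37 = 16
  between V and E: 21 + 35 − 28 = 28
  between E and B: 35 + 31 − 24 = 42
  between B and Base: 31 + 8 − 30 = 9
Cheapest insertion is between B and Base, adding 9.
New total = 143 + 9 = 152.

Minimum extra distance: 9 miles, inserting K between B and Base.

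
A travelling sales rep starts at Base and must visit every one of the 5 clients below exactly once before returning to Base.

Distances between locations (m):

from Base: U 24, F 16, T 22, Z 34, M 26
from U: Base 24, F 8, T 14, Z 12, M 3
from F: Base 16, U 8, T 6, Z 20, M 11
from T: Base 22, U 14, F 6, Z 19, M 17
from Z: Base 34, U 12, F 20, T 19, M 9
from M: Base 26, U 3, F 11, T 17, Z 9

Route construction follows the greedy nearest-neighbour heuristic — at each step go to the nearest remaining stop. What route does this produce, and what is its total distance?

Nearest-neighbour total = 82 m; route Base → F → T → U → M → Z → Base.

Base → [F:16 / T:22 / U:24 / M:26 / Z:34] → F (16)
F → [T:6 / U:8 / M:11 / Z:20] → T (6)
T → [U:14 / M:17 / Z:19] → U (14)
U → [M:3 / Z:12] → M (3)
M → [Z:9] → Z (9)
Return Z→Base: 34.
Total = 16 + 6 + 14 + 3 + 9 + 34 = 82.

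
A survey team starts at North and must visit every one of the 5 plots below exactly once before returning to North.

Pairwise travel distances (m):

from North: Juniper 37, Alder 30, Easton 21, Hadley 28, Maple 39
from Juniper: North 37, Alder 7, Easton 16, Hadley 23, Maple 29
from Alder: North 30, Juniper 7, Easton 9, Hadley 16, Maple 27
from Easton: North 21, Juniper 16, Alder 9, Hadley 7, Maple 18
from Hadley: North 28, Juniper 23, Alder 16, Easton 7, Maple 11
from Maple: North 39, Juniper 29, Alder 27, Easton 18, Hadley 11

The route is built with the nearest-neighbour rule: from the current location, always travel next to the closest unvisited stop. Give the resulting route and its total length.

From North: distances to unvisited — Easton=21, Hadley=28, Alder=30, Juniper=37, Maple=39. Nearest is Easton (21).
From Easton: distances to unvisited — Hadley=7, Alder=9, Juniper=16, Maple=18. Nearest is Hadley (7).
From Hadley: distances to unvisited — Maple=11, Alder=16, Juniper=23. Nearest is Maple (11).
From Maple: distances to unvisited — Alder=27, Juniper=29. Nearest is Alder (27).
From Alder: distances to unvisited — Juniper=7. Nearest is Juniper (7).
Return Juniper→North: 37.
Total = 21 + 7 + 11 + 27 + 7 + 37 = 110.

110 m along North → Easton → Hadley → Maple → Alder → Juniper → North.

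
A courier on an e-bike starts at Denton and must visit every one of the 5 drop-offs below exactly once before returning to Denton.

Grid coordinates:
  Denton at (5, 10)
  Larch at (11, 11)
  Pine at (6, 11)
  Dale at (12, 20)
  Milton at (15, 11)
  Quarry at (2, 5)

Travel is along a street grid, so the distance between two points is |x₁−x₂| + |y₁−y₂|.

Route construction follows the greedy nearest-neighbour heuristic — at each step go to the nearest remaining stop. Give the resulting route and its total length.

From Denton: distances to unvisited — Pine=2, Larch=7, Quarry=8, Milton=11, Dale=17. Nearest is Pine (2).
From Pine: distances to unvisited — Larch=5, Milton=9, Quarry=10, Dale=15. Nearest is Larch (5).
From Larch: distances to unvisited — Milton=4, Dale=10, Quarry=15. Nearest is Milton (4).
From Milton: distances to unvisited — Dale=12, Quarry=19. Nearest is Dale (12).
From Dale: distances to unvisited — Quarry=25. Nearest is Quarry (25).
Return Quarry→Denton: 8.
Total = 2 + 5 + 4 + 12 + 25 + 8 = 56.

Nearest-neighbour total = 56; route Denton → Pine → Larch → Milton → Dale → Quarry → Denton.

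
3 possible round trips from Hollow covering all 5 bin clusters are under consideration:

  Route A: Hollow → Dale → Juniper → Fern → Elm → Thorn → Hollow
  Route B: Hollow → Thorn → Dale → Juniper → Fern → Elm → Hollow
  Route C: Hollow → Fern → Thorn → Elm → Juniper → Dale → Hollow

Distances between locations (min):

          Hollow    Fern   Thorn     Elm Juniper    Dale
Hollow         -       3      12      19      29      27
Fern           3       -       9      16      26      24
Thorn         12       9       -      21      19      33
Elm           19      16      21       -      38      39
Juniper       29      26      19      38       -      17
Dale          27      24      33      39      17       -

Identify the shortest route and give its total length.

115 min — Route C is the shortest.

Route A: 27 + 17 + 26 + 16 + 21 + 12 = 119
Route B: 12 + 33 + 17 + 26 + 16 + 19 = 123
Route C: 3 + 9 + 21 + 38 + 17 + 27 = 115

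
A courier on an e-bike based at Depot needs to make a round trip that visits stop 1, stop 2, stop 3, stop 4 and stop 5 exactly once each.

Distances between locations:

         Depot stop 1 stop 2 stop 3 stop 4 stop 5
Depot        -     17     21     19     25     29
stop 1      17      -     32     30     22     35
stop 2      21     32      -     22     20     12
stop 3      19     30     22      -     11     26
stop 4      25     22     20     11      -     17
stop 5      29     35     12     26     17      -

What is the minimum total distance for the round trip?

Depot → stop 1 → stop 2 → stop 3 → stop 4 → stop 5 → Depot: 17+32+22+11+17+29 = 128
Depot → stop 1 → stop 2 → stop 3 → stop 5 → stop 4 → Depot: 17+32+22+26+17+25 = 139
Depot → stop 1 → stop 2 → stop 4 → stop 3 → stop 5 → Depot: 17+32+20+11+26+29 = 135
Depot → stop 1 → stop 2 → stop 4 → stop 5 → stop 3 → Depot: 17+32+20+17+26+19 = 131
Depot → stop 1 → stop 2 → stop 5 → stop 3 → stop 4 → Depot: 17+32+12+26+11+25 = 123
Depot → stop 1 → stop 2 → stop 5 → stop 4 → stop 3 → Depot: 17+32+12+17+11+19 = 108
Depot → stop 1 → stop 3 → stop 2 → stop 4 → stop 5 → Depot: 17+30+22+20+17+29 = 135
Depot → stop 1 → stop 3 → stop 2 → stop 5 → stop 4 → Depot: 17+30+22+12+17+25 = 123
Depot → stop 1 → stop 3 → stop 4 → stop 2 → stop 5 → Depot: 17+30+11+20+12+29 = 119
Depot → stop 1 → stop 3 → stop 4 → stop 5 → stop 2 → Depot: 17+30+11+17+12+21 = 108
Depot → stop 1 → stop 3 → stop 5 → stop 2 → stop 4 → Depot: 17+30+26+12+20+25 = 130
Depot → stop 1 → stop 3 → stop 5 → stop 4 → stop 2 → Depot: 17+30+26+17+20+21 = 131
Depot → stop 1 → stop 4 → stop 2 → stop 3 → stop 5 → Depot: 17+22+20+22+26+29 = 136
Depot → stop 1 → stop 4 → stop 2 → stop 5 → stop 3 → Depot: 17+22+20+12+26+19 = 116
… (46 more)
The minimum is 108.
One optimal route: Depot → stop 1 → stop 2 → stop 5 → stop 4 → stop 3 → Depot (or its reverse).

Shortest round trip = 108.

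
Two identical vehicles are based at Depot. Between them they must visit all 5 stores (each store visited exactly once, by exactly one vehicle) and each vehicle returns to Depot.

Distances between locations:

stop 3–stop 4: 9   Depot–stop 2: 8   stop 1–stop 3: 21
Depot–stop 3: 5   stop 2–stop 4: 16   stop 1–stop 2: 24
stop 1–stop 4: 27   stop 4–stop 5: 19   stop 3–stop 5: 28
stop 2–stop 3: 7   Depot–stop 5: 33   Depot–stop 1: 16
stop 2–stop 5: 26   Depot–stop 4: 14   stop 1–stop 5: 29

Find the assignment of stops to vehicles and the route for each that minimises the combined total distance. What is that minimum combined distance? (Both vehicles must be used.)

Minimum combined distance: 94.

Try each way of splitting the stops between the two vehicles (each non-empty) and, for each split, find the best tour for each vehicle:
  {stop 1} + {stop 2, stop 3, stop 4, stop 5}: 32 + 67 = 99
  {stop 2} + {stop 1, stop 3, stop 4, stop 5}: 16 + 78 = 94
  {stop 1, stop 2} + {stop 3, stop 4, stop 5}: 48 + 66 = 114
  {stop 3} + {stop 1, stop 2, stop 4, stop 5}: 10 + 88 = 98
  {stop 1, stop 3} + {stop 2, stop 4, stop 5}: 42 + 67 = 109
  {stop 2, stop 3} + {stop 1, stop 4, stop 5}: 20 + 78 = 98
  … (15 splits in total)
Best: vehicle 1 Depot → stop 2 → Depot = 16; vehicle 2 Depot → stop 1 → stop 5 → stop 4 → stop 3 → Depot = 78; combined 94.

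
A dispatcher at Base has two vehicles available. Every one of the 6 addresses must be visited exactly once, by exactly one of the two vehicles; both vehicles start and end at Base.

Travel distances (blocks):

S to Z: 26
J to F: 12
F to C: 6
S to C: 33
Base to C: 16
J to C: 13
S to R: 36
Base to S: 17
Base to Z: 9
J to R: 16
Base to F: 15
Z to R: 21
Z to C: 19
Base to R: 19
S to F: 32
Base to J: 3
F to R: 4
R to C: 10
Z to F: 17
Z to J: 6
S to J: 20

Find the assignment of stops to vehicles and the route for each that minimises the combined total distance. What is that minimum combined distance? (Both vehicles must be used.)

Try each way of splitting the stops between the two vehicles (each non-empty) and, for each split, find the best tour for each vehicle:
  {S} + {Z, J, F, R, C}: 34 + 56 = 90
  {Z} + {S, J, F, R, C}: 18 + 79 = 97
  {S, Z} + {J, F, R, C}: 52 + 45 = 97
  {J} + {S, Z, F, R, C}: 6 + 90 = 96
  {S, J} + {Z, F, R, C}: 40 + 56 = 96
  {Z, J} + {S, F, R, C}: 18 + 79 = 97
  … (31 splits in total)
Best: vehicle 1 Base → S → Base = 34; vehicle 2 Base → Z → F → R → C → J → Base = 56; combined 90.

Minimum combined distance: 90 blocks.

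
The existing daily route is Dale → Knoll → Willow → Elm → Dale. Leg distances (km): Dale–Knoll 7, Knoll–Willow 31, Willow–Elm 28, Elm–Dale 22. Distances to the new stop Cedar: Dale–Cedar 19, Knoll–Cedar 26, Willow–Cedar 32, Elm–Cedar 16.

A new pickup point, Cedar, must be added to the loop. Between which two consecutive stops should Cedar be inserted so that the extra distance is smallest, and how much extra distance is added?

Insertion cost between consecutive stops i–j is d(i,Cedar) + d(Cedar,j) − d(i,j):
  between Dale and Knoll: 19 + 26 − 7 = 38
  between Knoll and Willow: 26 + 32 − 31 = 27
  between Willow and Elm: 32 + 16 − 28 = 20
  between Elm and Dale: 16 + 19 − 22 = 13
Cheapest insertion is between Elm and Dale, adding 13.
New total = 88 + 13 = 101.

Minimum extra distance: 13 km, inserting Cedar between Elm and Dale.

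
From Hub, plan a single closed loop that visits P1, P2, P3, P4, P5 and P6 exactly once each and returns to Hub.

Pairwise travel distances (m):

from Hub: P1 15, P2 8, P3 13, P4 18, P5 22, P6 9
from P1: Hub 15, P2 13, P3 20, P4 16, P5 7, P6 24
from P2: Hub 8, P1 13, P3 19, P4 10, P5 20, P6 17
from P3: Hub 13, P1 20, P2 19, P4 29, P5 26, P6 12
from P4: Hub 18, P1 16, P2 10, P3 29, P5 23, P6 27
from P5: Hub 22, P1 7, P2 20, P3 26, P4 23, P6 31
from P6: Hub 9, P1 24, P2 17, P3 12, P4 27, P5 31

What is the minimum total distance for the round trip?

Minimum total distance: 88 m.

Hub → P1 → P2 → P3 → P4 → P5 → P6 → Hub: 15+13+19+29+23+31+9 = 139
Hub → P1 → P2 → P3 → P4 → P6 → P5 → Hub: 15+13+19+29+27+31+22 = 156
Hub → P1 → P2 → P3 → P5 → P4 → P6 → Hub: 15+13+19+26+23+27+9 = 132
Hub → P1 → P2 → P3 → P5 → P6 → P4 → Hub: 15+13+19+26+31+27+18 = 149
Hub → P1 → P2 → P3 → P6 → P4 → P5 → Hub: 15+13+19+12+27+23+22 = 131
Hub → P1 → P2 → P3 → P6 → P5 → P4 → Hub: 15+13+19+12+31+23+18 = 131
Hub → P1 → P2 → P4 → P3 → P5 → P6 → Hub: 15+13+10+29+26+31+9 = 133
Hub → P1 → P2 → P4 → P3 → P6 → P5 → Hub: 15+13+10+29+12+31+22 = 132
… (352 more)
Hub → P2 → P4 → P1 → P5 → P3 → P6 → Hub: 8+10+16+7+26+12+9 = 88  ← best
The minimum is 88.
One optimal route: Hub → P2 → P4 → P1 → P5 → P3 → P6 → Hub (or its reverse).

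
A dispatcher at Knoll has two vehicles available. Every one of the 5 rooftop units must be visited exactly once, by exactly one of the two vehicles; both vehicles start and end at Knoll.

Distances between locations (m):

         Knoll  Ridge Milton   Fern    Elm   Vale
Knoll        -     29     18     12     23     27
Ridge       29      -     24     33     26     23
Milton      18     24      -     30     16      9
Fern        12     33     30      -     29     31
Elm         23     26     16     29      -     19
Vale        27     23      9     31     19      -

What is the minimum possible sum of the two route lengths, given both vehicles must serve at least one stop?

123 m — the smallest possible combined total.

Try each way of splitting the stops between the two vehicles (each non-empty) and, for each split, find the best tour for each vehicle:
  {Ridge} + {Milton, Fern, Elm, Vale}: 58 + 87 = 145
  {Milton} + {Ridge, Fern, Elm, Vale}: 36 + 110 = 146
  {Ridge, Milton} + {Fern, Elm, Vale}: 71 + 85 = 156
  {Fern} + {Ridge, Milton, Elm, Vale}: 24 + 99 = 123
  {Ridge, Fern} + {Milton, Elm, Vale}: 74 + 69 = 143
  {Milton, Fern} + {Ridge, Elm, Vale}: 60 + 94 = 154
  … (15 splits in total)
Best: vehicle 1 Knoll → Fern → Knoll = 24; vehicle 2 Knoll → Milton → Vale → Ridge → Elm → Knoll = 99; combined 123.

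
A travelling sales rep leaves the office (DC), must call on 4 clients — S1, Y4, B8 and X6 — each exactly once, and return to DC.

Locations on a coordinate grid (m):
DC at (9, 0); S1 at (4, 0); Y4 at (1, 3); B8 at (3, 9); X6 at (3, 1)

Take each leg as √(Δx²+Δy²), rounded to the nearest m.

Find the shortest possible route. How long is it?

DC→S1→Y4→B8→X6→DC: 5+4+6+8+6 = 29
DC→S1→Y4→X6→B8→DC: 5+4+3+8+11 = 31
DC→S1→B8→Y4→X6→DC: 5+9+6+3+6 = 29
DC→S1→B8→X6→Y4→DC: 5+9+8+3+9 = 34
DC→S1→X6→Y4→B8→DC: 5+1+3+6+11 = 26
DC→S1→X6→B8→Y4→DC: 5+1+8+6+9 = 29
DC→Y4→S1→B8→X6→DC: 9+4+9+8+6 = 36
DC→Y4→S1→X6→B8→DC: 9+4+1+8+11 = 33
DC→Y4→B8→S1→X6→DC: 9+6+9+1+6 = 31
DC→Y4→X6→S1→B8→DC: 9+3+1+9+11 = 33
DC→B8→S1→Y4→X6→DC: 11+9+4+3+6 = 33
DC→B8→Y4→S1→X6→DC: 11+6+4+1+6 = 28
The minimum is 26.
One optimal route: DC → S1 → X6 → Y4 → B8 → DC (or its reverse).

Shortest round trip = 26 m.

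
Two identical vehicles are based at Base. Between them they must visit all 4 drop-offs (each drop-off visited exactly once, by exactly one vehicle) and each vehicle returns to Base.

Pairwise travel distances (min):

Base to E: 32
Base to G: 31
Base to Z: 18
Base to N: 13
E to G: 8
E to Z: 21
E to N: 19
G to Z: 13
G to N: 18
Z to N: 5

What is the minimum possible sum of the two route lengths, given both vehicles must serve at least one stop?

Minimum combined distance: 97 min.

Try each way of splitting the stops between the two vehicles (each non-empty) and, for each split, find the best tour for each vehicle:
  {E} + {G, Z, N}: 64 + 62 = 126
  {G} + {E, Z, N}: 62 + 71 = 133
  {E, G} + {Z, N}: 71 + 36 = 107
  {Z} + {E, G, N}: 36 + 71 = 107
  {E, Z} + {G, N}: 71 + 62 = 133
  {G, Z} + {E, N}: 62 + 64 = 126
  … (7 splits in total)
  {E, G, Z} + {N}: 71 + 26 = 97  ← best
Best: vehicle 1 Base → E → G → Z → Base = 71; vehicle 2 Base → N → Base = 26; combined 97.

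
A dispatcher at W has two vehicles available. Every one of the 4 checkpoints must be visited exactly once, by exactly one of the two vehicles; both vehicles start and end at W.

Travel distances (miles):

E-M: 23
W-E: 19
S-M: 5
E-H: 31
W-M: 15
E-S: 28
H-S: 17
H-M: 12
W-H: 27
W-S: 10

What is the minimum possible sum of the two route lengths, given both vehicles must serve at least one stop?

There are 2^3 − 1 = 7 ways to divide the 4 stops into two non-empty groups. For each, the best each vehicle can do is its own shortest tour through its group:
  {E} + {H, S, M}: 38 + 54 = 92
  {H} + {E, S, M}: 54 + 57 = 111
  {E, H} + {S, M}: 77 + 30 = 107
  {S} + {E, H, M}: 20 + 77 = 97
  {E, S} + {H, M}: 57 + 54 = 111
  {H, S} + {E, M}: 54 + 57 = 111
  … (7 splits in total)
Best: vehicle 1 W → E → W = 38; vehicle 2 W → H → M → S → W = 54; combined 92.

92 miles — the smallest possible combined total.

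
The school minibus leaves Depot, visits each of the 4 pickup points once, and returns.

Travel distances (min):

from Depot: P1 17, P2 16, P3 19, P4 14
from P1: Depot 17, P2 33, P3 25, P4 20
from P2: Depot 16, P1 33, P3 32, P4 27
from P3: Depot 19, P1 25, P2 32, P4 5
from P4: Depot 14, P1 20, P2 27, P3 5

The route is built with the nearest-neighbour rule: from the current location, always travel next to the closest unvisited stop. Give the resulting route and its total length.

At Depot the remaining stops are P4 14, P2 16, P1 17, P3 19; go to P4.
At P4 the remaining stops are P3 5, P1 20, P2 27; go to P3.
At P3 the remaining stops are P1 25, P2 32; go to P1.
At P1 the remaining stops are P2 33; go to P2.
Return P2→Depot: 16.
Total = 14 + 5 + 25 + 33 + 16 = 93.

Total distance 93 min via the nearest-neighbour route Depot → P4 → P3 → P1 → P2 → Depot.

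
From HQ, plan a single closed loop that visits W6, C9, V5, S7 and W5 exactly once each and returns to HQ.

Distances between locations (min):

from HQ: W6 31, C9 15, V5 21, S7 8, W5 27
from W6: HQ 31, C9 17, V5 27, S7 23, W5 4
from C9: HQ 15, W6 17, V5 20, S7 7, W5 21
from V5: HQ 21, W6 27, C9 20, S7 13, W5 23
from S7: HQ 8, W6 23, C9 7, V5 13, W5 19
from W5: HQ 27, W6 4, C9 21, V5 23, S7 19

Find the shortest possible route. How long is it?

80 min — the shortest possible round trip.

HQ - W6 - C9 - V5 - S7 - W5 - HQ: 31+17+20+13+19+27 = 127
HQ - W6 - C9 - V5 - W5 - S7 - HQ: 31+17+20+23+19+8 = 118
HQ - W6 - C9 - S7 - V5 - W5 - HQ: 31+17+7+13+23+27 = 118
HQ - W6 - C9 - S7 - W5 - V5 - HQ: 31+17+7+19+23+21 = 118
HQ - W6 - C9 - W5 - V5 - S7 - HQ: 31+17+21+23+13+8 = 113
HQ - W6 - C9 - W5 - S7 - V5 - HQ: 31+17+21+19+13+21 = 122
HQ - W6 - V5 - C9 - S7 - W5 - HQ: 31+27+20+7+19+27 = 131
HQ - W6 - V5 - C9 - W5 - S7 - HQ: 31+27+20+21+19+8 = 126
HQ - W6 - V5 - S7 - C9 - W5 - HQ: 31+27+13+7+21+27 = 126
HQ - W6 - V5 - S7 - W5 - C9 - HQ: 31+27+13+19+21+15 = 126
HQ - W6 - V5 - W5 - C9 - S7 - HQ: 31+27+23+21+7+8 = 117
HQ - W6 - V5 - W5 - S7 - C9 - HQ: 31+27+23+19+7+15 = 122
HQ - W6 - S7 - C9 - V5 - W5 - HQ: 31+23+7+20+23+27 = 131
HQ - W6 - S7 - C9 - W5 - V5 - HQ: 31+23+7+21+23+21 = 126
… (46 more)
HQ - C9 - W6 - W5 - V5 - S7 - HQ: 15+17+4+23+13+8 = 80  ← best
The minimum is 80.
One optimal route: HQ → C9 → W6 → W5 → V5 → S7 → HQ (or its reverse).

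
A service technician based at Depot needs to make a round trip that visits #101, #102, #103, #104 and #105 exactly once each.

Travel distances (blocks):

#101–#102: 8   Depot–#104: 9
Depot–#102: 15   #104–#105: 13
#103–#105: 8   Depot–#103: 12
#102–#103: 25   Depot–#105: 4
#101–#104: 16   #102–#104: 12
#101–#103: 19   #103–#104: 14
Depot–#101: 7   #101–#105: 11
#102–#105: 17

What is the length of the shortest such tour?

Minimum total distance: 53 blocks.

With 5 stops there are 5!/2 = 60 distinct round trips (a route and its reverse cost the same).
Depot → #101 → #102 → #103 → #104 → #105 → Depot: 7+8+25+14+13+4 = 71
Depot → #101 → #102 → #103 → #105 → #104 → Depot: 7+8+25+8+13+9 = 70
Depot → #101 → #102 → #104 → #103 → #105 → Depot: 7+8+12+14+8+4 = 53
Depot → #101 → #102 → #104 → #105 → #103 → Depot: 7+8+12+13+8+12 = 60
Depot → #101 → #102 → #105 → #103 → #104 → Depot: 7+8+17+8+14+9 = 63
Depot → #101 → #102 → #105 → #104 → #103 → Depot: 7+8+17+13+14+12 = 71
Depot → #101 → #103 → #102 → #104 → #105 → Depot: 7+19+25+12+13+4 = 80
Depot → #101 → #103 → #102 → #105 → #104 → Depot: 7+19+25+17+13+9 = 90
Depot → #101 → #103 → #104 → #102 → #105 → Depot: 7+19+14+12+17+4 = 73
Depot → #101 → #103 → #104 → #105 → #102 → Depot: 7+19+14+13+17+15 = 85
Depot → #101 → #103 → #105 → #102 → #104 → Depot: 7+19+8+17+12+9 = 72
Depot → #101 → #103 → #105 → #104 → #102 → Depot: 7+19+8+13+12+15 = 74
Depot → #101 → #104 → #102 → #103 → #105 → Depot: 7+16+12+25+8+4 = 72
Depot → #101 → #104 → #102 → #105 → #103 → Depot: 7+16+12+17+8+12 = 72
… (46 more)
The minimum is 53.
One optimal route: Depot → #101 → #102 → #104 → #103 → #105 → Depot (or its reverse).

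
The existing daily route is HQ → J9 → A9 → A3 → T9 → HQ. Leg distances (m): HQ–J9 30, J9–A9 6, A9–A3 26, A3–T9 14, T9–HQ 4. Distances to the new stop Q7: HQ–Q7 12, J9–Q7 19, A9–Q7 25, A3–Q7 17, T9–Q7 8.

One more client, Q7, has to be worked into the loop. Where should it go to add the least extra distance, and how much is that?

Adding 1 m by placing Q7 on the HQ–J9 leg.

Insertion cost between consecutive stops i–j is d(i,Q7) + d(Q7,j) − d(i,j):
  between HQ and J9: 12 + 19 − 30 = 1
  between J9 and A9: 19 + 25 − 6 = 38
  between A9 and A3: 25 + 17 − 26 = 16
  between A3 and T9: 17 + 8 − 14 = 11
  between T9 and HQ: 8 + 12 − 4 = 16
Cheapest insertion is between HQ and J9, adding 1.
New total = 80 + 1 = 81.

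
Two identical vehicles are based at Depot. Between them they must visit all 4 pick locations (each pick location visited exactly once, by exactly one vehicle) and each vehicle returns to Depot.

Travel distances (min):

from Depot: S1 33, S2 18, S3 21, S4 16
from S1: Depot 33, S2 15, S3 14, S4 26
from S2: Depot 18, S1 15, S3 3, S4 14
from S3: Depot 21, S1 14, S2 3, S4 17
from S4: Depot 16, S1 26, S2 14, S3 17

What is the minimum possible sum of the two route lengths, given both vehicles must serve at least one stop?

Check every non-empty split of the stops between the two vehicles; for each half take its own optimal tour:
  {S1} + {S2, S3, S4}: 66 + 54 = 120
  {S2} + {S1, S3, S4}: 36 + 77 = 113
  {S1, S2} + {S3, S4}: 66 + 54 = 120
  {S3} + {S1, S2, S4}: 42 + 75 = 117
  {S1, S3} + {S2, S4}: 68 + 48 = 116
  {S2, S3} + {S1, S4}: 42 + 75 = 117
  … (7 splits in total)
  {S1, S2, S3} + {S4}: 68 + 32 = 100  ← best
Best: vehicle 1 Depot → S1 → S3 → S2 → Depot = 68; vehicle 2 Depot → S4 → Depot = 32; combined 100.

100 min — the smallest possible combined total.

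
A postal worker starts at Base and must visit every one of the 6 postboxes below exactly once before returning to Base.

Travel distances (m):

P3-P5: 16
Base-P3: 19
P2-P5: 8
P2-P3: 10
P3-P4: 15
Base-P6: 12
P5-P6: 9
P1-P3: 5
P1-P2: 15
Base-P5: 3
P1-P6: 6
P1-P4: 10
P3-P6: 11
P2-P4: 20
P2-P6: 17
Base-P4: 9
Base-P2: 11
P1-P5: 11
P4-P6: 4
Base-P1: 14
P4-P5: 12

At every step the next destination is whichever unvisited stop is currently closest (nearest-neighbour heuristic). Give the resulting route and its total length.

Total distance 45 m via the nearest-neighbour route Base → P5 → P2 → P3 → P1 → P6 → P4 → Base.

From Base: distances to unvisited — P5=3, P4=9, P2=11, P6=12, P1=14, P3=19. Nearest is P5 (3).
From P5: distances to unvisited — P2=8, P6=9, P1=11, P4=12, P3=16. Nearest is P2 (8).
From P2: distances to unvisited — P3=10, P1=15, P6=17, P4=20. Nearest is P3 (10).
From P3: distances to unvisited — P1=5, P6=11, P4=15. Nearest is P1 (5).
From P1: distances to unvisited — P6=6, P4=10. Nearest is P6 (6).
From P6: distances to unvisited — P4=4. Nearest is P4 (4).
Return P4→Base: 9.
Total = 3 + 8 + 10 + 5 + 6 + 4 + 9 = 45.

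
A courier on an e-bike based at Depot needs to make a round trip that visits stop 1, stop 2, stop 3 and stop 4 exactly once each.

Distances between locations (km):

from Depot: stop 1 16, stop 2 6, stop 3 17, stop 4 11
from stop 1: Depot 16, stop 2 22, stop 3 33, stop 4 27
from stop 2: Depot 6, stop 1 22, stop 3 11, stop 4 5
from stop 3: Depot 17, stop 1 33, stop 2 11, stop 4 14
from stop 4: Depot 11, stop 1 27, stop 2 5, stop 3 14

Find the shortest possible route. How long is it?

74 km — the shortest possible round trip.

Depot - stop 1 - stop 2 - stop 3 - stop 4 - Depot: 16+22+11+14+11 = 74
Depot - stop 1 - stop 2 - stop 4 - stop 3 - Depot: 16+22+5+14+17 = 74
Depot - stop 1 - stop 3 - stop 2 - stop 4 - Depot: 16+33+11+5+11 = 76
Depot - stop 1 - stop 3 - stop 4 - stop 2 - Depot: 16+33+14+5+6 = 74
Depot - stop 1 - stop 4 - stop 2 - stop 3 - Depot: 16+27+5+11+17 = 76
Depot - stop 1 - stop 4 - stop 3 - stop 2 - Depot: 16+27+14+11+6 = 74
Depot - stop 2 - stop 1 - stop 3 - stop 4 - Depot: 6+22+33+14+11 = 86
Depot - stop 2 - stop 1 - stop 4 - stop 3 - Depot: 6+22+27+14+17 = 86
Depot - stop 2 - stop 3 - stop 1 - stop 4 - Depot: 6+11+33+27+11 = 88
Depot - stop 2 - stop 4 - stop 1 - stop 3 - Depot: 6+5+27+33+17 = 88
Depot - stop 3 - stop 1 - stop 2 - stop 4 - Depot: 17+33+22+5+11 = 88
Depot - stop 3 - stop 2 - stop 1 - stop 4 - Depot: 17+11+22+27+11 = 88
The minimum is 74.
One optimal route: Depot → stop 1 → stop 2 → stop 3 → stop 4 → Depot (or its reverse).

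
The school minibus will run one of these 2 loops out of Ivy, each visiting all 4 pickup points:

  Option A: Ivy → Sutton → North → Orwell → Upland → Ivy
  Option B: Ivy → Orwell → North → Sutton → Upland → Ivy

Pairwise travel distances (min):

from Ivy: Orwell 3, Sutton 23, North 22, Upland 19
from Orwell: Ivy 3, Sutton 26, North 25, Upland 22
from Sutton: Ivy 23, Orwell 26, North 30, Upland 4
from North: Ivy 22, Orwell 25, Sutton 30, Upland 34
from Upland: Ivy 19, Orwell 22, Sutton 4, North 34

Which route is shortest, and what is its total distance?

Shortest is Option B, total 81 min.

Option A: 23 + 30 + 25 + 22 + 19 = 119
Option B: 3 + 25 + 30 + 4 + 19 = 81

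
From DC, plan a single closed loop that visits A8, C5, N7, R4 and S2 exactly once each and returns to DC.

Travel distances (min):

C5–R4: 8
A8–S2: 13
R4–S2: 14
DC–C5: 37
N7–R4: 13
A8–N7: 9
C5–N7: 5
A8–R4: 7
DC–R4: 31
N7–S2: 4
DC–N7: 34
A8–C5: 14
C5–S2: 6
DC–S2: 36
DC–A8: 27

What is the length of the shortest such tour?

With 5 stops there are 5!/2 = 60 distinct round trips (a route and its reverse cost the same).
DC-A8-C5-N7-R4-S2-DC: 27+14+5+13+14+36 = 109
DC-A8-C5-N7-S2-R4-DC: 27+14+5+4+14+31 = 95
DC-A8-C5-R4-N7-S2-DC: 27+14+8+13+4+36 = 102
DC-A8-C5-R4-S2-N7-DC: 27+14+8+14+4+34 = 101
DC-A8-C5-S2-N7-R4-DC: 27+14+6+4+13+31 = 95
DC-A8-C5-S2-R4-N7-DC: 27+14+6+14+13+34 = 108
DC-A8-N7-C5-R4-S2-DC: 27+9+5+8+14+36 = 99
DC-A8-N7-C5-S2-R4-DC: 27+9+5+6+14+31 = 92
DC-A8-N7-R4-C5-S2-DC: 27+9+13+8+6+36 = 99
DC-A8-N7-R4-S2-C5-DC: 27+9+13+14+6+37 = 106
DC-A8-N7-S2-C5-R4-DC: 27+9+4+6+8+31 = 85
DC-A8-N7-S2-R4-C5-DC: 27+9+4+14+8+37 = 99
DC-A8-R4-C5-N7-S2-DC: 27+7+8+5+4+36 = 87
DC-A8-R4-C5-S2-N7-DC: 27+7+8+6+4+34 = 86
… (46 more)
The minimum is 85.
One optimal route: DC → A8 → N7 → S2 → C5 → R4 → DC (or its reverse).

Minimum total distance: 85 min.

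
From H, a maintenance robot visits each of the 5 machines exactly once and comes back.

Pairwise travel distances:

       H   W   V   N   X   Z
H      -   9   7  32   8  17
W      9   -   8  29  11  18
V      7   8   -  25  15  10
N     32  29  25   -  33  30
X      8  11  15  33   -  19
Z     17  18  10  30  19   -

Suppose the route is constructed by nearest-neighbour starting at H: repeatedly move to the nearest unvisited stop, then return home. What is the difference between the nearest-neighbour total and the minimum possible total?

From H: V=7, X=8, W=9, Z=17, N=32 → choose V (7).
From V: W=8, Z=10, X=15, N=25 → choose W (8).
From W: X=11, Z=18, N=29 → choose X (11).
From X: Z=19, N=33 → choose Z (19).
From Z: N=30 → choose N (30).
NN route H → V → W → X → Z → N → H costs 107.
Optimal: H → V → Z → N → W → X → H costs 95 (by enumerating all 60 distinct tours).
Excess = 107 − 95 = 12.

Excess over optimum: 12.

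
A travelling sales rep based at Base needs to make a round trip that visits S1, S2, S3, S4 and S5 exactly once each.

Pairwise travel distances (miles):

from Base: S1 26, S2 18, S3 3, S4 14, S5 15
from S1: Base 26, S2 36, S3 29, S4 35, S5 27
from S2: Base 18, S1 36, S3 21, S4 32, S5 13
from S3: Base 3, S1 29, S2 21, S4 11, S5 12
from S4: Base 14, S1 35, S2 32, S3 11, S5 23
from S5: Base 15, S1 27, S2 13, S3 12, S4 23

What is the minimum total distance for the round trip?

With 5 stops there are 5!/2 = 60 distinct round trips (a route and its reverse cost the same).
Base → S1 → S2 → S3 → S4 → S5 → Base: 26+36+21+11+23+15 = 132
Base → S1 → S2 → S3 → S5 → S4 → Base: 26+36+21+12+23+14 = 132
Base → S1 → S2 → S4 → S3 → S5 → Base: 26+36+32+11+12+15 = 132
Base → S1 → S2 → S4 → S5 → S3 → Base: 26+36+32+23+12+3 = 132
Base → S1 → S2 → S5 → S3 → S4 → Base: 26+36+13+12+11+14 = 112
Base → S1 → S2 → S5 → S4 → S3 → Base: 26+36+13+23+11+3 = 112
Base → S1 → S3 → S2 → S4 → S5 → Base: 26+29+21+32+23+15 = 146
Base → S1 → S3 → S2 → S5 → S4 → Base: 26+29+21+13+23+14 = 126
Base → S1 → S3 → S4 → S2 → S5 → Base: 26+29+11+32+13+15 = 126
Base → S1 → S3 → S4 → S5 → S2 → Base: 26+29+11+23+13+18 = 120
Base → S1 → S3 → S5 → S2 → S4 → Base: 26+29+12+13+32+14 = 126
Base → S1 → S3 → S5 → S4 → S2 → Base: 26+29+12+23+32+18 = 140
Base → S1 → S4 → S2 → S3 → S5 → Base: 26+35+32+21+12+15 = 141
Base → S1 → S4 → S2 → S5 → S3 → Base: 26+35+32+13+12+3 = 121
… (46 more)
Base → S2 → S5 → S1 → S4 → S3 → Base: 18+13+27+35+11+3 = 107  ← best
The minimum is 107.
One optimal route: Base → S2 → S5 → S1 → S4 → S3 → Base (or its reverse).

Minimum total distance: 107 miles.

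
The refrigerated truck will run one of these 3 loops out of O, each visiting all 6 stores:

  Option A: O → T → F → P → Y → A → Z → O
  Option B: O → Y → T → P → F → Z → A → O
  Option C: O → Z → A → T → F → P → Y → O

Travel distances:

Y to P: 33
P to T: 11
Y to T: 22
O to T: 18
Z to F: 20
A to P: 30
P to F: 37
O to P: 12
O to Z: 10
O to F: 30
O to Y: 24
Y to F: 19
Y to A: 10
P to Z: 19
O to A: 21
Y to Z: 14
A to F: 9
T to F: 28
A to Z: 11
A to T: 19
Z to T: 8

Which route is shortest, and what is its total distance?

Shortest is Option B, total 146.

Option A: 18 + 28 + 37 + 33 + 10 + 11 + 10 = 147
Option B: 24 + 22 + 11 + 37 + 20 + 11 + 21 = 146
Option C: 10 + 11 + 19 + 28 + 37 + 33 + 24 = 162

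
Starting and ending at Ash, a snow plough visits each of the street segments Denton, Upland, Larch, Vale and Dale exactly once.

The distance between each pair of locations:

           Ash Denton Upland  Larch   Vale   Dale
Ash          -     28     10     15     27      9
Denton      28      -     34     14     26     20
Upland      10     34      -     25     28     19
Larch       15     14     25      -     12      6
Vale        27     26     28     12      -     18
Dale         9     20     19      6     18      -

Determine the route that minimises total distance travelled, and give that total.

Shortest round trip = 93.

Ash→Denton→Upland→Larch→Vale→Dale→Ash: 28+34+25+12+18+9 = 126
Ash→Denton→Upland→Larch→Dale→Vale→Ash: 28+34+25+6+18+27 = 138
Ash→Denton→Upland→Vale→Larch→Dale→Ash: 28+34+28+12+6+9 = 117
Ash→Denton→Upland→Vale→Dale→Larch→Ash: 28+34+28+18+6+15 = 129
Ash→Denton→Upland→Dale→Larch→Vale→Ash: 28+34+19+6+12+27 = 126
Ash→Denton→Upland→Dale→Vale→Larch→Ash: 28+34+19+18+12+15 = 126
Ash→Denton→Larch→Upland→Vale→Dale→Ash: 28+14+25+28+18+9 = 122
Ash→Denton→Larch→Upland→Dale→Vale→Ash: 28+14+25+19+18+27 = 131
Ash→Denton→Larch→Vale→Upland→Dale→Ash: 28+14+12+28+19+9 = 110
Ash→Denton→Larch→Vale→Dale→Upland→Ash: 28+14+12+18+19+10 = 101
Ash→Denton→Larch→Dale→Upland→Vale→Ash: 28+14+6+19+28+27 = 122
Ash→Denton→Larch→Dale→Vale→Upland→Ash: 28+14+6+18+28+10 = 104
Ash→Denton→Vale→Upland→Larch→Dale→Ash: 28+26+28+25+6+9 = 122
Ash→Denton→Vale→Upland→Dale→Larch→Ash: 28+26+28+19+6+15 = 122
… (46 more)
Ash→Upland→Vale→Denton→Larch→Dale→Ash: 10+28+26+14+6+9 = 93  ← best
The minimum is 93.
One optimal route: Ash → Upland → Vale → Denton → Larch → Dale → Ash (or its reverse).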